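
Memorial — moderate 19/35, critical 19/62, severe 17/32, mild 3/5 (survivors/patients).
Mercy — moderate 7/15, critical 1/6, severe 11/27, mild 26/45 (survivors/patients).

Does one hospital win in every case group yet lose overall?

Yes

Moderate: Memorial 19/35 = 54.3%, Mercy 7/15 = 46.7% → Memorial
Critical: Memorial 19/62 = 30.6%, Mercy 1/6 = 16.7% → Memorial
Severe: Memorial 17/32 = 53.1%, Mercy 11/27 = 40.7% → Memorial
Mild: Memorial 3/5 = 60.0%, Mercy 26/45 = 57.8% → Memorial
Overall: Memorial 58/134 = 43.3%, Mercy 45/93 = 48.4% → Mercy
Memorial wins each case group but Mercy wins overall — the comparison reverses. Memorial's patients skew toward critical, which has a lower base rate.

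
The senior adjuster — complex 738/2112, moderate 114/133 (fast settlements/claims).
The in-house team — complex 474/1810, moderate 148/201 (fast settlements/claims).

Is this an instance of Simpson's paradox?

No

Complex: the senior adjuster 738/2112 = 34.9%, the in-house team 474/1810 = 26.2% → the senior adjuster
Moderate: the senior adjuster 114/133 = 85.7%, the in-house team 148/201 = 73.6% → the senior adjuster
Overall: the senior adjuster 852/2245 = 38.0%, the in-house team 622/2011 = 30.9% → the senior adjuster
The senior adjuster wins overall and in every claim group — no reversal.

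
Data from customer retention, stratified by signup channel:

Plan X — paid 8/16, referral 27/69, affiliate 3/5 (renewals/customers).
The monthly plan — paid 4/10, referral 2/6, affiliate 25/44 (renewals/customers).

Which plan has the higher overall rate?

Paid: Plan X 8/16 = 50.0%, the monthly plan 4/10 = 40.0% → Plan X
Referral: Plan X 27/69 = 39.1%, the monthly plan 2/6 = 33.3% → Plan X
Affiliate: Plan X 3/5 = 60.0%, the monthly plan 25/44 = 56.8% → Plan X
Overall: Plan X 38/90 = 42.2%, the monthly plan 31/60 = 51.7% → the monthly plan
(Plan X wins every signup group but the monthly plan wins overall — Plan X's customers skew toward the low-rate referral group.)

the monthly plan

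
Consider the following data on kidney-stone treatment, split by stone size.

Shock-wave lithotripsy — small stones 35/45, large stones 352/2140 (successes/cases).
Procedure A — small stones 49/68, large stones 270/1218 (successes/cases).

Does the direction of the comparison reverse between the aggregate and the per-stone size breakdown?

Small stones: shock-wave lithotripsy 35/45 = 77.8%, Procedure A 49/68 = 72.1% → shock-wave lithotripsy
Large stones: shock-wave lithotripsy 352/2140 = 16.4%, Procedure A 270/1218 = 22.2% → Procedure A
Overall: shock-wave lithotripsy 387/2185 = 17.7%, Procedure A 319/1286 = 24.8% → Procedure A
Neither sweeps: shock-wave lithotripsy wins 1 of 2 groups, Procedure A wins 1. Procedure A wins overall but not every group — no Simpson reversal.

No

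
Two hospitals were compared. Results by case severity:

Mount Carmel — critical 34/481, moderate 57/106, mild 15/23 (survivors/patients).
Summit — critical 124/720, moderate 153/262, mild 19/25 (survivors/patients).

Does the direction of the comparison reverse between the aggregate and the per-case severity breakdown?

No

Critical: Mount Carmel 34/481 = 7.1%, Summit 124/720 = 17.2% → Summit
Moderate: Mount Carmel 57/106 = 53.8%, Summit 153/262 = 58.4% → Summit
Mild: Mount Carmel 15/23 = 65.2%, Summit 19/25 = 76.0% → Summit
Overall: Mount Carmel 106/610 = 17.4%, Summit 296/1007 = 29.4% → Summit
Summit wins overall and in every case group — no reversal.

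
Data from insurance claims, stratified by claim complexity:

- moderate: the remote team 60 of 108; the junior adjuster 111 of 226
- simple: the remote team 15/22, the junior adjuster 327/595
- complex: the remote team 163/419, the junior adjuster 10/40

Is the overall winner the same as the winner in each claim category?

Moderate: the remote team 60/108 = 55.6%, the junior adjuster 111/226 = 49.1% → the remote team
Simple: the remote team 15/22 = 68.2%, the junior adjuster 327/595 = 55.0% → the remote team
Complex: the remote team 163/419 = 38.9%, the junior adjuster 10/40 = 25.0% → the remote team
Overall: the remote team 238/549 = 43.4%, the junior adjuster 448/861 = 52.0% → the junior adjuster
The remote team wins each claim group but the junior adjuster wins overall — the comparison reverses. The remote team's claims skew toward complex, which has a lower base rate.

No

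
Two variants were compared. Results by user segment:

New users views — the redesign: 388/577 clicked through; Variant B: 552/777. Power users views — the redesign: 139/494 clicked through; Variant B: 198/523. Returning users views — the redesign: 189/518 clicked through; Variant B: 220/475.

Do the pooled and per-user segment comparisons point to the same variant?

Yes

New users: the redesign 388/577 = 67.2%, Variant B 552/777 = 71.0% → Variant B
Power users: the redesign 139/494 = 28.1%, Variant B 198/523 = 37.9% → Variant B
Returning users: the redesign 189/518 = 36.5%, Variant B 220/475 = 46.3% → Variant B
Overall: the redesign 716/1589 = 45.1%, Variant B 970/1775 = 54.6% → Variant B
Variant B wins overall and in every user group — no reversal.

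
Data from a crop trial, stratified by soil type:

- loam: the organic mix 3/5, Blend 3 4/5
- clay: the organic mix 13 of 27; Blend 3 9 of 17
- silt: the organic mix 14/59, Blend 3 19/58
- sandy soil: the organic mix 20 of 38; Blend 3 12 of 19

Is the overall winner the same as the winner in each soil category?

Loam: the organic mix 3/5 = 60.0%, Blend 3 4/5 = 80.0% → Blend 3
Clay: the organic mix 13/27 = 48.1%, Blend 3 9/17 = 52.9% → Blend 3
Silt: the organic mix 14/59 = 23.7%, Blend 3 19/58 = 32.8% → Blend 3
Sandy soil: the organic mix 20/38 = 52.6%, Blend 3 12/19 = 63.2% → Blend 3
Overall: the organic mix 50/129 = 38.8%, Blend 3 44/99 = 44.4% → Blend 3
Blend 3 wins overall and in every soil group — no reversal.

Yes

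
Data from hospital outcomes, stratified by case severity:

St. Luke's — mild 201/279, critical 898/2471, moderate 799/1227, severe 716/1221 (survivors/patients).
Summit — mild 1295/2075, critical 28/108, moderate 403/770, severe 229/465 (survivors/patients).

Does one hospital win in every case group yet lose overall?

Mild: St. Luke's 201/279 = 72.0%, Summit 1295/2075 = 62.4% → St. Luke's
Critical: St. Luke's 898/2471 = 36.3%, Summit 28/108 = 25.9% → St. Luke's
Moderate: St. Luke's 799/1227 = 65.1%, Summit 403/770 = 52.3% → St. Luke's
Severe: St. Luke's 716/1221 = 58.6%, Summit 229/465 = 49.2% → St. Luke's
Overall: St. Luke's 2614/5198 = 50.3%, Summit 1955/3418 = 57.2% → Summit
St. Luke's wins each case group but Summit wins overall — the comparison reverses. St. Luke's's patients skew toward critical, which has a lower base rate.

Yes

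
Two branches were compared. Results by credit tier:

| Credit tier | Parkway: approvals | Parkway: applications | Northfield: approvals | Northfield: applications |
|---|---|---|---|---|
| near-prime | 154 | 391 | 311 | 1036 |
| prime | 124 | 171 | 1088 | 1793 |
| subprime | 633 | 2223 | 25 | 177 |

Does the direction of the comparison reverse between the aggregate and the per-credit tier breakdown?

Near-prime: Parkway 154/391 = 39.4%, Northfield 311/1036 = 30.0% → Parkway
Prime: Parkway 124/171 = 72.5%, Northfield 1088/1793 = 60.7% → Parkway
Subprime: Parkway 633/2223 = 28.5%, Northfield 25/177 = 14.1% → Parkway
Overall: Parkway 911/2785 = 32.7%, Northfield 1424/3006 = 47.4% → Northfield
Parkway wins each credit group but Northfield wins overall — the comparison reverses. Parkway's applications skew toward subprime, which has a lower base rate.

Yes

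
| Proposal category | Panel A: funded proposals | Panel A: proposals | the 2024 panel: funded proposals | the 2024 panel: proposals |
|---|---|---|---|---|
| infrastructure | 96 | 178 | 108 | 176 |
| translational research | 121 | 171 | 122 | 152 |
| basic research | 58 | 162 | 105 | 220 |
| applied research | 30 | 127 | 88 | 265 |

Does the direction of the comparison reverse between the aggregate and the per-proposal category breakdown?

Infrastructure: Panel A 96/178 = 53.9%, the 2024 panel 108/176 = 61.4% → the 2024 panel
Translational research: Panel A 121/171 = 70.8%, the 2024 panel 122/152 = 80.3% → the 2024 panel
Basic research: Panel A 58/162 = 35.8%, the 2024 panel 105/220 = 47.7% → the 2024 panel
Applied research: Panel A 30/127 = 23.6%, the 2024 panel 88/265 = 33.2% → the 2024 panel
Overall: Panel A 305/638 = 47.8%, the 2024 panel 423/813 = 52.0% → the 2024 panel
The 2024 panel wins overall and in every proposal group — no reversal.

No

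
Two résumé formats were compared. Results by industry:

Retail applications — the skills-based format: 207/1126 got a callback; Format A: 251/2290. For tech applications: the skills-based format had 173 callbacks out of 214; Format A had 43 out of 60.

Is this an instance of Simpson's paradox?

No

Retail: the skills-based format 207/1126 = 18.4%, Format A 251/2290 = 11.0% → the skills-based format
Tech: the skills-based format 173/214 = 80.8%, Format A 43/60 = 71.7% → the skills-based format
Overall: the skills-based format 380/1340 = 28.4%, Format A 294/2350 = 12.5% → the skills-based format
The skills-based format wins overall and in every industry group — no reversal.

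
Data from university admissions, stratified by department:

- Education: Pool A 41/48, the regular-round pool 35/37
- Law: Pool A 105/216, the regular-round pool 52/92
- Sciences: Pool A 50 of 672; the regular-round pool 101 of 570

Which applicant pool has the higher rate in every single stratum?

Education: Pool A 41/48 = 85.4%, the regular-round pool 35/37 = 94.6% → the regular-round pool
Law: Pool A 105/216 = 48.6%, the regular-round pool 52/92 = 56.5% → the regular-round pool
Sciences: Pool A 50/672 = 7.4%, the regular-round pool 101/570 = 17.7% → the regular-round pool
The regular-round pool has the higher rate in all 3 groups.

the regular-round pool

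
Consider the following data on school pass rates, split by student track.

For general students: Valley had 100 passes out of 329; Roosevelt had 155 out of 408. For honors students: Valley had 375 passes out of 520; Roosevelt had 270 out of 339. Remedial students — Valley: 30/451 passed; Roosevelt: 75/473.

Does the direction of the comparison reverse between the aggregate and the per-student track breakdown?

No

General: Valley 100/329 = 30.4%, Roosevelt 155/408 = 38.0% → Roosevelt
Honors: Valley 375/520 = 72.1%, Roosevelt 270/339 = 79.6% → Roosevelt
Remedial: Valley 30/451 = 6.7%, Roosevelt 75/473 = 15.9% → Roosevelt
Overall: Valley 505/1300 = 38.8%, Roosevelt 500/1220 = 41.0% → Roosevelt
Roosevelt wins overall and in every student group — no reversal.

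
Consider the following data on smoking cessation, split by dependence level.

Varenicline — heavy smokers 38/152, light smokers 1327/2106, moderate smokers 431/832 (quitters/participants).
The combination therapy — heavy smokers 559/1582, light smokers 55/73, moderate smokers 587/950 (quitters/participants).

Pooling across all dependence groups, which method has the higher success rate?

Heavy smokers: varenicline 38/152 = 25.0%, the combination therapy 559/1582 = 35.3% → the combination therapy
Light smokers: varenicline 1327/2106 = 63.0%, the combination therapy 55/73 = 75.3% → the combination therapy
Moderate smokers: varenicline 431/832 = 51.8%, the combination therapy 587/950 = 61.8% → the combination therapy
Overall: varenicline 1796/3090 = 58.1%, the combination therapy 1201/2605 = 46.1% → varenicline
(The combination therapy wins every dependence group but varenicline wins overall — the combination therapy's participants skew toward the low-rate heavy smokers group.)

varenicline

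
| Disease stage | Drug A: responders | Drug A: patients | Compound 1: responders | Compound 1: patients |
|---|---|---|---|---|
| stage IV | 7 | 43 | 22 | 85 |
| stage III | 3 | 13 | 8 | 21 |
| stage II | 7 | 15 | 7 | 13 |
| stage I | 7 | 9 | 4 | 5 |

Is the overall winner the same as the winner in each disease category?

Yes

Stage IV: Drug A 7/43 = 16.3%, Compound 1 22/85 = 25.9% → Compound 1
Stage III: Drug A 3/13 = 23.1%, Compound 1 8/21 = 38.1% → Compound 1
Stage II: Drug A 7/15 = 46.7%, Compound 1 7/13 = 53.8% → Compound 1
Stage I: Drug A 7/9 = 77.8%, Compound 1 4/5 = 80.0% → Compound 1
Overall: Drug A 24/80 = 30.0%, Compound 1 41/124 = 33.1% → Compound 1
Compound 1 wins overall and in every disease group — no reversal.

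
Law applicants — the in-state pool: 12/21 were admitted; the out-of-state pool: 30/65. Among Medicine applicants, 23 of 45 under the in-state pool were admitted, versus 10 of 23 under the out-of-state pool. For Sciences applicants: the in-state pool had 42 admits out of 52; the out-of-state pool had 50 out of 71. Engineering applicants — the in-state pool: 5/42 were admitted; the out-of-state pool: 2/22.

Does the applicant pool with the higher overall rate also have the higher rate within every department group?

Yes

Law: the in-state pool 12/21 = 57.1%, the out-of-state pool 30/65 = 46.2% → the in-state pool
Medicine: the in-state pool 23/45 = 51.1%, the out-of-state pool 10/23 = 43.5% → the in-state pool
Sciences: the in-state pool 42/52 = 80.8%, the out-of-state pool 50/71 = 70.4% → the in-state pool
Engineering: the in-state pool 5/42 = 11.9%, the out-of-state pool 2/22 = 9.1% → the in-state pool
Overall: the in-state pool 82/160 = 51.2%, the out-of-state pool 92/181 = 50.8% → the in-state pool
The in-state pool wins overall and in every department group — no reversal.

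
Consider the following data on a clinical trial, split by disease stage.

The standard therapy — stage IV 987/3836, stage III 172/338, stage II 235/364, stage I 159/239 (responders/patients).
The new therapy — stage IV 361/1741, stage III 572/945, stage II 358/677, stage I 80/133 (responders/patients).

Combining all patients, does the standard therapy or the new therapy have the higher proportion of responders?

the new therapy

Stage IV: the standard therapy 987/3836 = 25.7%, the new therapy 361/1741 = 20.7% → the standard therapy
Stage III: the standard therapy 172/338 = 50.9%, the new therapy 572/945 = 60.5% → the new therapy
Stage II: the standard therapy 235/364 = 64.6%, the new therapy 358/677 = 52.9% → the standard therapy
Stage I: the standard therapy 159/239 = 66.5%, the new therapy 80/133 = 60.2% → the standard therapy
Overall: the standard therapy 1553/4777 = 32.5%, the new therapy 1371/3496 = 39.2% → the new therapy
(Neither sweeps every disease group, but the new therapy has the higher pooled rate.)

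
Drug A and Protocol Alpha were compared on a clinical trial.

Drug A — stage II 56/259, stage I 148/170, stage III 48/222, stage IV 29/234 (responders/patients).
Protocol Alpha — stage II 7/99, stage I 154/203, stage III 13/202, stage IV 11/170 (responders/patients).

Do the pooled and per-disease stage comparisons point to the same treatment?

Yes

Stage II: Drug A 56/259 = 21.6%, Protocol Alpha 7/99 = 7.1% → Drug A
Stage I: Drug A 148/170 = 87.1%, Protocol Alpha 154/203 = 75.9% → Drug A
Stage III: Drug A 48/222 = 21.6%, Protocol Alpha 13/202 = 6.4% → Drug A
Stage IV: Drug A 29/234 = 12.4%, Protocol Alpha 11/170 = 6.5% → Drug A
Overall: Drug A 281/885 = 31.8%, Protocol Alpha 185/674 = 27.4% → Drug A
Drug A wins overall and in every disease group — no reversal.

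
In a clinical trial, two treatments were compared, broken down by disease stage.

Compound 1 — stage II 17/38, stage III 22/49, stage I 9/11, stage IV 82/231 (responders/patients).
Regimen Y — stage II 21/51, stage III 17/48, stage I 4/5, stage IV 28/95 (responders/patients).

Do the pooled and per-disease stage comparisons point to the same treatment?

Stage II: Compound 1 17/38 = 44.7%, Regimen Y 21/51 = 41.2% → Compound 1
Stage III: Compound 1 22/49 = 44.9%, Regimen Y 17/48 = 35.4% → Compound 1
Stage I: Compound 1 9/11 = 81.8%, Regimen Y 4/5 = 80.0% → Compound 1
Stage IV: Compound 1 82/231 = 35.5%, Regimen Y 28/95 = 29.5% → Compound 1
Overall: Compound 1 130/329 = 39.5%, Regimen Y 70/199 = 35.2% → Compound 1
Compound 1 wins overall and in every disease group — no reversal.

Yes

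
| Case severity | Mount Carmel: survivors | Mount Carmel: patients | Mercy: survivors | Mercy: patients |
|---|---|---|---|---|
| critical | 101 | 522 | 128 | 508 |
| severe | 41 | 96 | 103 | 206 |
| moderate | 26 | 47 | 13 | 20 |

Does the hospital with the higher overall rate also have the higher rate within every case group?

Critical: Mount Carmel 101/522 = 19.3%, Mercy 128/508 = 25.2% → Mercy
Severe: Mount Carmel 41/96 = 42.7%, Mercy 103/206 = 50.0% → Mercy
Moderate: Mount Carmel 26/47 = 55.3%, Mercy 13/20 = 65.0% → Mercy
Overall: Mount Carmel 168/665 = 25.3%, Mercy 244/734 = 33.2% → Mercy
Mercy wins overall and in every case group — no reversal.

Yes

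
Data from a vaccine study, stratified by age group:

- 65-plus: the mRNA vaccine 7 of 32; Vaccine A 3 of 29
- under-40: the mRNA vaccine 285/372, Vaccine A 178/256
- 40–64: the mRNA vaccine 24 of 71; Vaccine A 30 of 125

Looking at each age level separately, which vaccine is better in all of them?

the mRNA vaccine

65-plus: the mRNA vaccine 7/32 = 21.9%, Vaccine A 3/29 = 10.3% → the mRNA vaccine
Under-40: the mRNA vaccine 285/372 = 76.6%, Vaccine A 178/256 = 69.5% → the mRNA vaccine
40–64: the mRNA vaccine 24/71 = 33.8%, Vaccine A 30/125 = 24.0% → the mRNA vaccine
The mRNA vaccine has the higher rate in all 3 groups.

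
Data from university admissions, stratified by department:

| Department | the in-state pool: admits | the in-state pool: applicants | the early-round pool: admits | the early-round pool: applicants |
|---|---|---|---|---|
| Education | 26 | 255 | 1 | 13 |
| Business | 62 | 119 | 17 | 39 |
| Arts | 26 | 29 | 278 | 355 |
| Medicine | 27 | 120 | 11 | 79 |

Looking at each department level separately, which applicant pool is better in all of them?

the in-state pool

Education: the in-state pool 26/255 = 10.2%, the early-round pool 1/13 = 7.7% → the in-state pool
Business: the in-state pool 62/119 = 52.1%, the early-round pool 17/39 = 43.6% → the in-state pool
Arts: the in-state pool 26/29 = 89.7%, the early-round pool 278/355 = 78.3% → the in-state pool
Medicine: the in-state pool 27/120 = 22.5%, the early-round pool 11/79 = 13.9% → the in-state pool
The in-state pool has the higher rate in all 4 groups.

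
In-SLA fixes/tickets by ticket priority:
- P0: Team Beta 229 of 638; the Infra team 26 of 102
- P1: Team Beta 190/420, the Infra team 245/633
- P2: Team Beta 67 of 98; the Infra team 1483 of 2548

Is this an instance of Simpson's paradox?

Yes

P0: Team Beta 229/638 = 35.9%, the Infra team 26/102 = 25.5% → Team Beta
P1: Team Beta 190/420 = 45.2%, the Infra team 245/633 = 38.7% → Team Beta
P2: Team Beta 67/98 = 68.4%, the Infra team 1483/2548 = 58.2% → Team Beta
Overall: Team Beta 486/1156 = 42.0%, the Infra team 1754/3283 = 53.4% → the Infra team
Team Beta wins each ticket group but the Infra team wins overall — the comparison reverses. Team Beta's tickets skew toward P0, which has a lower base rate.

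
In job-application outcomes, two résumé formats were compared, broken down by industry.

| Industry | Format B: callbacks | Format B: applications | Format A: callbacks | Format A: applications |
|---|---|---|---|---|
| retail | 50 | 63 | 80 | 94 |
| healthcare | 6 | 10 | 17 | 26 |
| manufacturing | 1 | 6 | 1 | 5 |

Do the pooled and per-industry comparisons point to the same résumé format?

Yes

Retail: Format B 50/63 = 79.4%, Format A 80/94 = 85.1% → Format A
Healthcare: Format B 6/10 = 60.0%, Format A 17/26 = 65.4% → Format A
Manufacturing: Format B 1/6 = 16.7%, Format A 1/5 = 20.0% → Format A
Overall: Format B 57/79 = 72.2%, Format A 98/125 = 78.4% → Format A
Format A wins overall and in every industry group — no reversal.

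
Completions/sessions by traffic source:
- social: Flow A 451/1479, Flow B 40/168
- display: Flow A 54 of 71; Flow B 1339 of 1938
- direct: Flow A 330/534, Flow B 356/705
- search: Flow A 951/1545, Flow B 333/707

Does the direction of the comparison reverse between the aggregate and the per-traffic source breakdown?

Yes

Social: Flow A 451/1479 = 30.5%, Flow B 40/168 = 23.8% → Flow A
Display: Flow A 54/71 = 76.1%, Flow B 1339/1938 = 69.1% → Flow A
Direct: Flow A 330/534 = 61.8%, Flow B 356/705 = 50.5% → Flow A
Search: Flow A 951/1545 = 61.6%, Flow B 333/707 = 47.1% → Flow A
Overall: Flow A 1786/3629 = 49.2%, Flow B 2068/3518 = 58.8% → Flow B
Flow A wins each traffic group but Flow B wins overall — the comparison reverses. Flow A's sessions skew toward social, which has a lower base rate.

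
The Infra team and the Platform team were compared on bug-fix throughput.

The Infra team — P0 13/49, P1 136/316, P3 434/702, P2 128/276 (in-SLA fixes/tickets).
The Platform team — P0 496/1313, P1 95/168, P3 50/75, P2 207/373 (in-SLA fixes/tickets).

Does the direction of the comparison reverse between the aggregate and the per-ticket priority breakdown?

Yes

P0: the Infra team 13/49 = 26.5%, the Platform team 496/1313 = 37.8% → the Platform team
P1: the Infra team 136/316 = 43.0%, the Platform team 95/168 = 56.5% → the Platform team
P3: the Infra team 434/702 = 61.8%, the Platform team 50/75 = 66.7% → the Platform team
P2: the Infra team 128/276 = 46.4%, the Platform team 207/373 = 55.5% → the Platform team
Overall: the Infra team 711/1343 = 52.9%, the Platform team 848/1929 = 44.0% → the Infra team
The Platform team wins each ticket group but the Infra team wins overall — the comparison reverses. The Platform team's tickets skew toward P0, which has a lower base rate.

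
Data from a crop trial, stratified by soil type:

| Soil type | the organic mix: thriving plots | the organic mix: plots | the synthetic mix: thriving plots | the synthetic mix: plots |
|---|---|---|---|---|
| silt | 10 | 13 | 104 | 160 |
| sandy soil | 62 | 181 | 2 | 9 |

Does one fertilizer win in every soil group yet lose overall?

Yes

Silt: the organic mix 10/13 = 76.9%, the synthetic mix 104/160 = 65.0% → the organic mix
Sandy soil: the organic mix 62/181 = 34.3%, the synthetic mix 2/9 = 22.2% → the organic mix
Overall: the organic mix 72/194 = 37.1%, the synthetic mix 106/169 = 62.7% → the synthetic mix
The organic mix wins each soil group but the synthetic mix wins overall — the comparison reverses. The organic mix's plots skew toward sandy soil, which has a lower base rate.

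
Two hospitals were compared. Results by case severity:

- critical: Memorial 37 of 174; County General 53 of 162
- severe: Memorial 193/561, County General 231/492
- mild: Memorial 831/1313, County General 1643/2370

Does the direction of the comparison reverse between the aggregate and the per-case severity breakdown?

No

Critical: Memorial 37/174 = 21.3%, County General 53/162 = 32.7% → County General
Severe: Memorial 193/561 = 34.4%, County General 231/492 = 47.0% → County General
Mild: Memorial 831/1313 = 63.3%, County General 1643/2370 = 69.3% → County General
Overall: Memorial 1061/2048 = 51.8%, County General 1927/3024 = 63.7% → County General
County General wins overall and in every case group — no reversal.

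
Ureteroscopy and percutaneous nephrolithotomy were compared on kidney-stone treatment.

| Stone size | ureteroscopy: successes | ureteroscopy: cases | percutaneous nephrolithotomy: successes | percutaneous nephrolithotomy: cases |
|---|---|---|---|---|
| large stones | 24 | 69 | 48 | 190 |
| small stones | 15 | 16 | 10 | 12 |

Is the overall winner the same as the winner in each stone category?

Large stones: ureteroscopy 24/69 = 34.8%, percutaneous nephrolithotomy 48/190 = 25.3% → ureteroscopy
Small stones: ureteroscopy 15/16 = 93.8%, percutaneous nephrolithotomy 10/12 = 83.3% → ureteroscopy
Overall: ureteroscopy 39/85 = 45.9%, percutaneous nephrolithotomy 58/202 = 28.7% → ureteroscopy
Ureteroscopy wins overall and in every stone group — no reversal.

Yes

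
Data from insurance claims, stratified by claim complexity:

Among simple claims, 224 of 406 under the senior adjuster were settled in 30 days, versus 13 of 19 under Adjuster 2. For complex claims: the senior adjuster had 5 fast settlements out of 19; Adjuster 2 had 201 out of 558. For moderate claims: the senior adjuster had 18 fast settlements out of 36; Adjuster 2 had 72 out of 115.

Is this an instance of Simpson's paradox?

Simple: the senior adjuster 224/406 = 55.2%, Adjuster 2 13/19 = 68.4% → Adjuster 2
Complex: the senior adjuster 5/19 = 26.3%, Adjuster 2 201/558 = 36.0% → Adjuster 2
Moderate: the senior adjuster 18/36 = 50.0%, Adjuster 2 72/115 = 62.6% → Adjuster 2
Overall: the senior adjuster 247/461 = 53.6%, Adjuster 2 286/692 = 41.3% → the senior adjuster
Adjuster 2 wins each claim group but the senior adjuster wins overall — the comparison reverses. Adjuster 2's claims skew toward complex, which has a lower base rate.

Yes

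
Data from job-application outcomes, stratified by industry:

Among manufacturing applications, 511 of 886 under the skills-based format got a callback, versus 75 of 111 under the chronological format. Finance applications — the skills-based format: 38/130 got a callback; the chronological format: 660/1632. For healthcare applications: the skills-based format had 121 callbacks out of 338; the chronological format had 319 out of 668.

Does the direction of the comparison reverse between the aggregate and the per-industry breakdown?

Manufacturing: the skills-based format 511/886 = 57.7%, the chronological format 75/111 = 67.6% → the chronological format
Finance: the skills-based format 38/130 = 29.2%, the chronological format 660/1632 = 40.4% → the chronological format
Healthcare: the skills-based format 121/338 = 35.8%, the chronological format 319/668 = 47.8% → the chronological format
Overall: the skills-based format 670/1354 = 49.5%, the chronological format 1054/2411 = 43.7% → the skills-based format
The chronological format wins each industry group but the skills-based format wins overall — the comparison reverses. The chronological format's applications skew toward finance, which has a lower base rate.

Yes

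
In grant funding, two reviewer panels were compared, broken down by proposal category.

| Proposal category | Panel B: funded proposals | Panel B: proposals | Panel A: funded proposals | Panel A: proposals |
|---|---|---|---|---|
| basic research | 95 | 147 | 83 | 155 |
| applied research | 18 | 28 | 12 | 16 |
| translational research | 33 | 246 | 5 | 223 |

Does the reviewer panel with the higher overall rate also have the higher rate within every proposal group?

Basic research: Panel B 95/147 = 64.6%, Panel A 83/155 = 53.5% → Panel B
Applied research: Panel B 18/28 = 64.3%, Panel A 12/16 = 75.0% → Panel A
Translational research: Panel B 33/246 = 13.4%, Panel A 5/223 = 2.2% → Panel B
Overall: Panel B 146/421 = 34.7%, Panel A 100/394 = 25.4% → Panel B
Neither sweeps: Panel B wins 2 of 3 groups, Panel A wins 1. Panel B wins overall but not every group — no Simpson reversal.

No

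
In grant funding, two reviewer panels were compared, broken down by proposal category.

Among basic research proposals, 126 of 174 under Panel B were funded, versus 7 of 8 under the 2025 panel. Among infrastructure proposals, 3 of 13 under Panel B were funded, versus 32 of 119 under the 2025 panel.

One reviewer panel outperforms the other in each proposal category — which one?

the 2025 panel

Basic research: Panel B 126/174 = 72.4%, the 2025 panel 7/8 = 87.5% → the 2025 panel
Infrastructure: Panel B 3/13 = 23.1%, the 2025 panel 32/119 = 26.9% → the 2025 panel
The 2025 panel has the higher rate in both groups.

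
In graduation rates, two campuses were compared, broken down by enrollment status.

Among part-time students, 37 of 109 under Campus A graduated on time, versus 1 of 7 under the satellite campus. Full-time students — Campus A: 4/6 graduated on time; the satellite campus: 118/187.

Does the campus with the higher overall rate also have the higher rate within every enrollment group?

No

Part-time: Campus A 37/109 = 33.9%, the satellite campus 1/7 = 14.3% → Campus A
Full-time: Campus A 4/6 = 66.7%, the satellite campus 118/187 = 63.1% → Campus A
Overall: Campus A 41/115 = 35.7%, the satellite campus 119/194 = 61.3% → the satellite campus
Campus A wins each enrollment group but the satellite campus wins overall — the comparison reverses. Campus A's students skew toward part-time, which has a lower base rate.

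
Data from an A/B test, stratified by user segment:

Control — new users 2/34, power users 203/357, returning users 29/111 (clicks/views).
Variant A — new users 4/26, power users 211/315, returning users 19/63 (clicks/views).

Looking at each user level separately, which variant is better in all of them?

Variant A

New users: Control 2/34 = 5.9%, Variant A 4/26 = 15.4% → Variant A
Power users: Control 203/357 = 56.9%, Variant A 211/315 = 67.0% → Variant A
Returning users: Control 29/111 = 26.1%, Variant A 19/63 = 30.2% → Variant A
Variant A has the higher rate in all 3 groups.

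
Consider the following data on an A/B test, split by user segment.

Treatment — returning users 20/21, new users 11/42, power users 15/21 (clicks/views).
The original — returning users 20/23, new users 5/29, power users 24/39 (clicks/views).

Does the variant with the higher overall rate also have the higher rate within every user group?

Returning users: Treatment 20/21 = 95.2%, the original 20/23 = 87.0% → Treatment
New users: Treatment 11/42 = 26.2%, the original 5/29 = 17.2% → Treatment
Power users: Treatment 15/21 = 71.4%, the original 24/39 = 61.5% → Treatment
Overall: Treatment 46/84 = 54.8%, the original 49/91 = 53.8% → Treatment
Treatment wins overall and in every user group — no reversal.

Yes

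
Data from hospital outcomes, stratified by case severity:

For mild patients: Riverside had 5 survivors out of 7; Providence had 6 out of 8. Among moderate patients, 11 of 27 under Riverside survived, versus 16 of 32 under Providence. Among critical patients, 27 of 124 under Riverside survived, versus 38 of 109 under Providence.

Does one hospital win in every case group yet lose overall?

Mild: Riverside 5/7 = 71.4%, Providence 6/8 = 75.0% → Providence
Moderate: Riverside 11/27 = 40.7%, Providence 16/32 = 50.0% → Providence
Critical: Riverside 27/124 = 21.8%, Providence 38/109 = 34.9% → Providence
Overall: Riverside 43/158 = 27.2%, Providence 60/149 = 40.3% → Providence
Providence wins overall and in every case group — no reversal.

No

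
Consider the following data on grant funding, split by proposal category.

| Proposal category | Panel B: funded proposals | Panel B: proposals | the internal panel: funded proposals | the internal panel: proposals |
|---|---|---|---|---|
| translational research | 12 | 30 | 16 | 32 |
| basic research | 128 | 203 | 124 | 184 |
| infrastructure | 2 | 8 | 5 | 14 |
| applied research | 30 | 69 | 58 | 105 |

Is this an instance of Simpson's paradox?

Translational research: Panel B 12/30 = 40.0%, the internal panel 16/32 = 50.0% → the internal panel
Basic research: Panel B 128/203 = 63.1%, the internal panel 124/184 = 67.4% → the internal panel
Infrastructure: Panel B 2/8 = 25.0%, the internal panel 5/14 = 35.7% → the internal panel
Applied research: Panel B 30/69 = 43.5%, the internal panel 58/105 = 55.2% → the internal panel
Overall: Panel B 172/310 = 55.5%, the internal panel 203/335 = 60.6% → the internal panel
The internal panel wins overall and in every proposal group — no reversal.

No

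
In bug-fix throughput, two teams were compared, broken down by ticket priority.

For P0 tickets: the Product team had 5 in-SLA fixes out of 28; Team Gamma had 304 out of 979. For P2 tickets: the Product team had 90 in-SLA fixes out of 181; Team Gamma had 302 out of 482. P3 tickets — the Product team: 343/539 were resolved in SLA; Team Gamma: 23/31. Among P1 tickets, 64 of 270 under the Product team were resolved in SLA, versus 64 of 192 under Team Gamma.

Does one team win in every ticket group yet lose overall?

P0: the Product team 5/28 = 17.9%, Team Gamma 304/979 = 31.1% → Team Gamma
P2: the Product team 90/181 = 49.7%, Team Gamma 302/482 = 62.7% → Team Gamma
P3: the Product team 343/539 = 63.6%, Team Gamma 23/31 = 74.2% → Team Gamma
P1: the Product team 64/270 = 23.7%, Team Gamma 64/192 = 33.3% → Team Gamma
Overall: the Product team 502/1018 = 49.3%, Team Gamma 693/1684 = 41.2% → the Product team
Team Gamma wins each ticket group but the Product team wins overall — the comparison reverses. Team Gamma's tickets skew toward P0, which has a lower base rate.

Yes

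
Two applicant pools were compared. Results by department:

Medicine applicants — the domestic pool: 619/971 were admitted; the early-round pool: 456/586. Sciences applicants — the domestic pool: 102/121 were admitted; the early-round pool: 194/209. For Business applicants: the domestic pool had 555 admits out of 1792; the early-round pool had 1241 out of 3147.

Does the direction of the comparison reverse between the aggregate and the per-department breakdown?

Medicine: the domestic pool 619/971 = 63.7%, the early-round pool 456/586 = 77.8% → the early-round pool
Sciences: the domestic pool 102/121 = 84.3%, the early-round pool 194/209 = 92.8% → the early-round pool
Business: the domestic pool 555/1792 = 31.0%, the early-round pool 1241/3147 = 39.4% → the early-round pool
Overall: the domestic pool 1276/2884 = 44.2%, the early-round pool 1891/3942 = 48.0% → the early-round pool
The early-round pool wins overall and in every department group — no reversal.

No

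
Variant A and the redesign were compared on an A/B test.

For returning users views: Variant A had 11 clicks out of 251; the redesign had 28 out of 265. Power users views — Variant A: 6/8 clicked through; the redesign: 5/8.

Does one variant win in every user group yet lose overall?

No

Returning users: Variant A 11/251 = 4.4%, the redesign 28/265 = 10.6% → the redesign
Power users: Variant A 6/8 = 75.0%, the redesign 5/8 = 62.5% → Variant A
Overall: Variant A 17/259 = 6.6%, the redesign 33/273 = 12.1% → the redesign
Neither sweeps: Variant A wins 1 of 2 groups, the redesign wins 1. The redesign wins overall but not every group — no Simpson reversal.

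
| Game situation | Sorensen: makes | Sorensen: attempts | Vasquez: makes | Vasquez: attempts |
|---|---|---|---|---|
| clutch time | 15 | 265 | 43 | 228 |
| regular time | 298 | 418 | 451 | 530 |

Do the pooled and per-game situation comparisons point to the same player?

Yes

Clutch time: Sorensen 15/265 = 5.7%, Vasquez 43/228 = 18.9% → Vasquez
Regular time: Sorensen 298/418 = 71.3%, Vasquez 451/530 = 85.1% → Vasquez
Overall: Sorensen 313/683 = 45.8%, Vasquez 494/758 = 65.2% → Vasquez
Vasquez wins overall and in every game group — no reversal.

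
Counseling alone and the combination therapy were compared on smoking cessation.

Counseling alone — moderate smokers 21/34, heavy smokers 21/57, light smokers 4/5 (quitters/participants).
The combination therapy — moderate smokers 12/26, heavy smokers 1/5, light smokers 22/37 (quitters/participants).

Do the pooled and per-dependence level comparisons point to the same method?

Moderate smokers: counseling alone 21/34 = 61.8%, the combination therapy 12/26 = 46.2% → counseling alone
Heavy smokers: counseling alone 21/57 = 36.8%, the combination therapy 1/5 = 20.0% → counseling alone
Light smokers: counseling alone 4/5 = 80.0%, the combination therapy 22/37 = 59.5% → counseling alone
Overall: counseling alone 46/96 = 47.9%, the combination therapy 35/68 = 51.5% → the combination therapy
Counseling alone wins each dependence group but the combination therapy wins overall — the comparison reverses. Counseling alone's participants skew toward heavy smokers, which has a lower base rate.

No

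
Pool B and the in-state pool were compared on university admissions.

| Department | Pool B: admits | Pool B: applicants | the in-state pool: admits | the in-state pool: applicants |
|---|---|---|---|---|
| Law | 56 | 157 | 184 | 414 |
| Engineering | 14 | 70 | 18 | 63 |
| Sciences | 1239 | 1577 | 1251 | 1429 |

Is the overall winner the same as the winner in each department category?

Yes

Law: Pool B 56/157 = 35.7%, the in-state pool 184/414 = 44.4% → the in-state pool
Engineering: Pool B 14/70 = 20.0%, the in-state pool 18/63 = 28.6% → the in-state pool
Sciences: Pool B 1239/1577 = 78.6%, the in-state pool 1251/1429 = 87.5% → the in-state pool
Overall: Pool B 1309/1804 = 72.6%, the in-state pool 1453/1906 = 76.2% → the in-state pool
The in-state pool wins overall and in every department group — no reversal.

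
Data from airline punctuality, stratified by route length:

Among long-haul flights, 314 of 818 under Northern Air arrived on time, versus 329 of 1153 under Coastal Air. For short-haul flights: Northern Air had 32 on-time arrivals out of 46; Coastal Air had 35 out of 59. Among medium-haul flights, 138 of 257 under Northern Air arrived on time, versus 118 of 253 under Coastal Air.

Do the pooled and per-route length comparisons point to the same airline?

Yes

Long-haul: Northern Air 314/818 = 38.4%, Coastal Air 329/1153 = 28.5% → Northern Air
Short-haul: Northern Air 32/46 = 69.6%, Coastal Air 35/59 = 59.3% → Northern Air
Medium-haul: Northern Air 138/257 = 53.7%, Coastal Air 118/253 = 46.6% → Northern Air
Overall: Northern Air 484/1121 = 43.2%, Coastal Air 482/1465 = 32.9% → Northern Air
Northern Air wins overall and in every route group — no reversal.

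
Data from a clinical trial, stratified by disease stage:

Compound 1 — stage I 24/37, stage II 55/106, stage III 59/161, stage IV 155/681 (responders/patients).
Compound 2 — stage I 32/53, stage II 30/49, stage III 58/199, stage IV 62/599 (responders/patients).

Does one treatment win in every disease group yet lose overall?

No

Stage I: Compound 1 24/37 = 64.9%, Compound 2 32/53 = 60.4% → Compound 1
Stage II: Compound 1 55/106 = 51.9%, Compound 2 30/49 = 61.2% → Compound 2
Stage III: Compound 1 59/161 = 36.6%, Compound 2 58/199 = 29.1% → Compound 1
Stage IV: Compound 1 155/681 = 22.8%, Compound 2 62/599 = 10.4% → Compound 1
Overall: Compound 1 293/985 = 29.7%, Compound 2 182/900 = 20.2% → Compound 1
Neither sweeps: Compound 1 wins 3 of 4 groups, Compound 2 wins 1. Compound 1 wins overall but not every group — no Simpson reversal.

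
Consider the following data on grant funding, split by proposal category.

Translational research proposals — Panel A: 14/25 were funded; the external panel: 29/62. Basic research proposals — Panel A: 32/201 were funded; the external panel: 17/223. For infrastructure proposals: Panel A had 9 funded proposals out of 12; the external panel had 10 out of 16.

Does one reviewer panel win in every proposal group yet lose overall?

Translational research: Panel A 14/25 = 56.0%, the external panel 29/62 = 46.8% → Panel A
Basic research: Panel A 32/201 = 15.9%, the external panel 17/223 = 7.6% → Panel A
Infrastructure: Panel A 9/12 = 75.0%, the external panel 10/16 = 62.5% → Panel A
Overall: Panel A 55/238 = 23.1%, the external panel 56/301 = 18.6% → Panel A
Panel A wins overall and in every proposal group — no reversal.

No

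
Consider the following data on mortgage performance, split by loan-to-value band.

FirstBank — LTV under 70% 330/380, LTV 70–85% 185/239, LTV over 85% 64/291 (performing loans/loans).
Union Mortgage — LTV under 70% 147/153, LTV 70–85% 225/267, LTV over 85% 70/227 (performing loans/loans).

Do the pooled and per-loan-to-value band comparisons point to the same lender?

LTV under 70%: FirstBank 330/380 = 86.8%, Union Mortgage 147/153 = 96.1% → Union Mortgage
LTV 70–85%: FirstBank 185/239 = 77.4%, Union Mortgage 225/267 = 84.3% → Union Mortgage
LTV over 85%: FirstBank 64/291 = 22.0%, Union Mortgage 70/227 = 30.8% → Union Mortgage
Overall: FirstBank 579/910 = 63.6%, Union Mortgage 442/647 = 68.3% → Union Mortgage
Union Mortgage wins overall and in every loan-to-value group — no reversal.

Yes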